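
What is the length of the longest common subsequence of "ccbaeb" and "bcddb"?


LCS of "ccbaeb" and "bcddb"
DP table:
           b    c    d    d    b
      0    0    0    0    0    0
  c   0    0    1    1    1    1
  c   0    0    1    1    1    1
  b   0    1    1    1    1    2
  a   0    1    1    1    1    2
  e   0    1    1    1    1    2
  b   0    1    1    1    1    2
LCS length = dp[6][5] = 2

2


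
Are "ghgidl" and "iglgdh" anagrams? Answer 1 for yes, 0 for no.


Strings: "ghgidl", "iglgdh"
Sorted first:  dgghil
Sorted second: dgghil
Sorted forms match => anagrams

1


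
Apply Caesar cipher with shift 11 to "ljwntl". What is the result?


Caesar cipher: shift "ljwntl" by 11
  'l' (pos 11) + 11 = pos 22 = 'w'
  'j' (pos 9) + 11 = pos 20 = 'u'
  'w' (pos 22) + 11 = pos 7 = 'h'
  'n' (pos 13) + 11 = pos 24 = 'y'
  't' (pos 19) + 11 = pos 4 = 'e'
  'l' (pos 11) + 11 = pos 22 = 'w'
Result: wuhyew

wuhyew


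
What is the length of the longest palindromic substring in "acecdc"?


Input: "acecdc"
Checking substrings for palindromes:
  [1:4] "cec" (len 3) => palindrome
  [3:6] "cdc" (len 3) => palindrome
Longest palindromic substring: "cec" with length 3

3


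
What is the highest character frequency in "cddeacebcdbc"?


Input: cddeacebcdbc
Character counts:
  'a': 1
  'b': 2
  'c': 4
  'd': 3
  'e': 2
Maximum frequency: 4

4


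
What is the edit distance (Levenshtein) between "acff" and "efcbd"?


Computing edit distance: "acff" -> "efcbd"
DP table:
           e    f    c    b    d
      0    1    2    3    4    5
  a   1    1    2    3    4    5
  c   2    2    2    2    3    4
  f   3    3    2    3    3    4
  f   4    4    3    3    4    4
Edit distance = dp[4][5] = 4

4


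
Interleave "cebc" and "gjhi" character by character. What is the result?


Interleaving "cebc" and "gjhi":
  Position 0: 'c' from first, 'g' from second => "cg"
  Position 1: 'e' from first, 'j' from second => "ej"
  Position 2: 'b' from first, 'h' from second => "bh"
  Position 3: 'c' from first, 'i' from second => "ci"
Result: cgejbhci

cgejbhci


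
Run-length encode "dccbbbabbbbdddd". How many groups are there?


Input: dccbbbabbbbdddd
Scanning for consecutive runs:
  Group 1: 'd' x 1 (positions 0-0)
  Group 2: 'c' x 2 (positions 1-2)
  Group 3: 'b' x 3 (positions 3-5)
  Group 4: 'a' x 1 (positions 6-6)
  Group 5: 'b' x 4 (positions 7-10)
  Group 6: 'd' x 4 (positions 11-14)
Total groups: 6

6


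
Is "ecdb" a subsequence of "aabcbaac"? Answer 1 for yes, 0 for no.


Check if "ecdb" is a subsequence of "aabcbaac"
Greedy scan:
  Position 0 ('a'): no match needed
  Position 1 ('a'): no match needed
  Position 2 ('b'): no match needed
  Position 3 ('c'): no match needed
  Position 4 ('b'): no match needed
  Position 5 ('a'): no match needed
  Position 6 ('a'): no match needed
  Position 7 ('c'): no match needed
Only matched 0/4 characters => not a subsequence

0


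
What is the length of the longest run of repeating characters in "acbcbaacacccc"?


Input: "acbcbaacacccc"
Scanning for longest run:
  Position 1 ('c'): new char, reset run to 1
  Position 2 ('b'): new char, reset run to 1
  Position 3 ('c'): new char, reset run to 1
  Position 4 ('b'): new char, reset run to 1
  Position 5 ('a'): new char, reset run to 1
  Position 6 ('a'): continues run of 'a', length=2
  Position 7 ('c'): new char, reset run to 1
  Position 8 ('a'): new char, reset run to 1
  Position 9 ('c'): new char, reset run to 1
  Position 10 ('c'): continues run of 'c', length=2
  Position 11 ('c'): continues run of 'c', length=3
  Position 12 ('c'): continues run of 'c', length=4
Longest run: 'c' with length 4

4


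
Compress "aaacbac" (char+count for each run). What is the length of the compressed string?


Input: aaacbac
Runs:
  'a' x 3 => "a3"
  'c' x 1 => "c1"
  'b' x 1 => "b1"
  'a' x 1 => "a1"
  'c' x 1 => "c1"
Compressed: "a3c1b1a1c1"
Compressed length: 10

10


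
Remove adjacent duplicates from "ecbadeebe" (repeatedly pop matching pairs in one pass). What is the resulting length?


Input: ecbadeebe
Stack-based adjacent duplicate removal:
  Read 'e': push. Stack: e
  Read 'c': push. Stack: ec
  Read 'b': push. Stack: ecb
  Read 'a': push. Stack: ecba
  Read 'd': push. Stack: ecbad
  Read 'e': push. Stack: ecbade
  Read 'e': matches stack top 'e' => pop. Stack: ecbad
  Read 'b': push. Stack: ecbadb
  Read 'e': push. Stack: ecbadbe
Final stack: "ecbadbe" (length 7)

7


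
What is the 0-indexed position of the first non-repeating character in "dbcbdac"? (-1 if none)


Input: dbcbdac
Character frequencies:
  'a': 1
  'b': 2
  'c': 2
  'd': 2
Scanning left to right for freq == 1:
  Position 0 ('d'): freq=2, skip
  Position 1 ('b'): freq=2, skip
  Position 2 ('c'): freq=2, skip
  Position 3 ('b'): freq=2, skip
  Position 4 ('d'): freq=2, skip
  Position 5 ('a'): unique! => answer = 5

5


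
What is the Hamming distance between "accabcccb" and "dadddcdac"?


Comparing "accabcccb" and "dadddcdac" position by position:
  Position 0: 'a' vs 'd' => differ
  Position 1: 'c' vs 'a' => differ
  Position 2: 'c' vs 'd' => differ
  Position 3: 'a' vs 'd' => differ
  Position 4: 'b' vs 'd' => differ
  Position 5: 'c' vs 'c' => same
  Position 6: 'c' vs 'd' => differ
  Position 7: 'c' vs 'a' => differ
  Position 8: 'b' vs 'c' => differ
Total differences (Hamming distance): 8

8


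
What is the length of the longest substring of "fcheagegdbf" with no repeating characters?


Input: "fcheagegdbf"
Sliding window (track last position of each char):
  Position 0 ('f'): window [0,0] length 1 -- new best
  Position 1 ('c'): window [0,1] length 2 -- new best
  Position 2 ('h'): window [0,2] length 3 -- new best
  Position 3 ('e'): window [0,3] length 4 -- new best
  Position 4 ('a'): window [0,4] length 5 -- new best
  Position 5 ('g'): window [0,5] length 6 -- new best
  Position 6 ('e'): repeat (last at 3), move window start to 4
  Position 6 ('e'): window [4,6] length 3
  Position 7 ('g'): repeat (last at 5), move window start to 6
  Position 7 ('g'): window [6,7] length 2
  Position 8 ('d'): window [6,8] length 3
  Position 9 ('b'): window [6,9] length 4
  Position 10 ('f'): window [6,10] length 5
Longest substring with no repeats: "fcheag" with length 6

6


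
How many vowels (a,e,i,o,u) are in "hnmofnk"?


Input: hnmofnk
Checking each character:
  'h' at position 0: consonant
  'n' at position 1: consonant
  'm' at position 2: consonant
  'o' at position 3: vowel (running total: 1)
  'f' at position 4: consonant
  'n' at position 5: consonant
  'k' at position 6: consonant
Total vowels: 1

1


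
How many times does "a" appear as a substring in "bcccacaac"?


Searching for "a" in "bcccacaac"
Scanning each position:
  Position 0: "b" => no
  Position 1: "c" => no
  Position 2: "c" => no
  Position 3: "c" => no
  Position 4: "a" => MATCH
  Position 5: "c" => no
  Position 6: "a" => MATCH
  Position 7: "a" => MATCH
  Position 8: "c" => no
Total occurrences: 3

3


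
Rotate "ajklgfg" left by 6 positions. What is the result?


Input: "ajklgfg", rotate left by 6
First 6 characters: "ajklgf"
Remaining characters: "g"
Concatenate remaining + first: "g" + "ajklgf" = "gajklgf"

gajklgf


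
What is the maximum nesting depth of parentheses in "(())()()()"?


Input: "(())()()()"
Tracking depth:
  Position 0 '(': depth becomes 1
  Position 1 '(': depth becomes 2
  Position 2 ')': depth becomes 1
  Position 3 ')': depth becomes 0
  Position 4 '(': depth becomes 1
  Position 5 ')': depth becomes 0
  Position 6 '(': depth becomes 1
  Position 7 ')': depth becomes 0
  Position 8 '(': depth becomes 1
  Position 9 ')': depth becomes 0
Maximum depth reached: 2

2


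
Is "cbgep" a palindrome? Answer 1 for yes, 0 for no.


Input: cbgep
Reversed: pegbc
  Compare pos 0 ('c') with pos 4 ('p'): MISMATCH
  Compare pos 1 ('b') with pos 3 ('e'): MISMATCH
Result: not a palindrome

0


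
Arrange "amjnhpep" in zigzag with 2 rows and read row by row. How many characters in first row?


Zigzag "amjnhpep" into 2 rows:
Placing characters:
  'a' => row 0
  'm' => row 1
  'j' => row 0
  'n' => row 1
  'h' => row 0
  'p' => row 1
  'e' => row 0
  'p' => row 1
Rows:
  Row 0: "ajhe"
  Row 1: "mnpp"
First row length: 4

4


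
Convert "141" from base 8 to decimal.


Input: "141" in base 8
Positional expansion:
  Digit '1' (value 1) x 8^2 = 64
  Digit '4' (value 4) x 8^1 = 32
  Digit '1' (value 1) x 8^0 = 1
Sum = 97

97


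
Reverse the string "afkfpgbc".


Input: afkfpgbc
Reading characters right to left:
  Position 7: 'c'
  Position 6: 'b'
  Position 5: 'g'
  Position 4: 'p'
  Position 3: 'f'
  Position 2: 'k'
  Position 1: 'f'
  Position 0: 'a'
Reversed: cbgpfkfa

cbgpfkfa


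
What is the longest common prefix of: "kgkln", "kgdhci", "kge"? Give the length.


Words: kgkln, kgdhci, kge
  Position 0: all 'k' => match
  Position 1: all 'g' => match
  Position 2: ('k', 'd', 'e') => mismatch, stop
LCP = "kg" (length 2)

2


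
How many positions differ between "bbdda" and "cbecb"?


Comparing "bbdda" and "cbecb" position by position:
  Position 0: 'b' vs 'c' => DIFFER
  Position 1: 'b' vs 'b' => same
  Position 2: 'd' vs 'e' => DIFFER
  Position 3: 'd' vs 'c' => DIFFER
  Position 4: 'a' vs 'b' => DIFFER
Positions that differ: 4

4


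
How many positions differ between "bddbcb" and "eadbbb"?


Comparing "bddbcb" and "eadbbb" position by position:
  Position 0: 'b' vs 'e' => DIFFER
  Position 1: 'd' vs 'a' => DIFFER
  Position 2: 'd' vs 'd' => same
  Position 3: 'b' vs 'b' => same
  Position 4: 'c' vs 'b' => DIFFER
  Position 5: 'b' vs 'b' => same
Positions that differ: 3

3


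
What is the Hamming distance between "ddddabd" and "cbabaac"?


Comparing "ddddabd" and "cbabaac" position by position:
  Position 0: 'd' vs 'c' => differ
  Position 1: 'd' vs 'b' => differ
  Position 2: 'd' vs 'a' => differ
  Position 3: 'd' vs 'b' => differ
  Position 4: 'a' vs 'a' => same
  Position 5: 'b' vs 'a' => differ
  Position 6: 'd' vs 'c' => differ
Total differences (Hamming distance): 6

6


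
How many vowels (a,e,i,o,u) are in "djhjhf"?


Input: djhjhf
Checking each character:
  'd' at position 0: consonant
  'j' at position 1: consonant
  'h' at position 2: consonant
  'j' at position 3: consonant
  'h' at position 4: consonant
  'f' at position 5: consonant
Total vowels: 0

0


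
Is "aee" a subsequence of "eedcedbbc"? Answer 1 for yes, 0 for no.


Check if "aee" is a subsequence of "eedcedbbc"
Greedy scan:
  Position 0 ('e'): no match needed
  Position 1 ('e'): no match needed
  Position 2 ('d'): no match needed
  Position 3 ('c'): no match needed
  Position 4 ('e'): no match needed
  Position 5 ('d'): no match needed
  Position 6 ('b'): no match needed
  Position 7 ('b'): no match needed
  Position 8 ('c'): no match needed
Only matched 0/3 characters => not a subsequence

0


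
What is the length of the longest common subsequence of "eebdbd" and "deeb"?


LCS of "eebdbd" and "deeb"
DP table:
           d    e    e    b
      0    0    0    0    0
  e   0    0    1    1    1
  e   0    0    1    2    2
  b   0    0    1    2    3
  d   0    1    1    2    3
  b   0    1    1    2    3
  d   0    1    1    2    3
LCS length = dp[6][4] = 3

3


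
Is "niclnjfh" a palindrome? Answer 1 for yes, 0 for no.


Input: niclnjfh
Reversed: hfjnlcin
  Compare pos 0 ('n') with pos 7 ('h'): MISMATCH
  Compare pos 1 ('i') with pos 6 ('f'): MISMATCH
  Compare pos 2 ('c') with pos 5 ('j'): MISMATCH
  Compare pos 3 ('l') with pos 4 ('n'): MISMATCH
Result: not a palindrome

0


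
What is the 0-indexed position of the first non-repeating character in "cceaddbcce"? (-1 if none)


Input: cceaddbcce
Character frequencies:
  'a': 1
  'b': 1
  'c': 4
  'd': 2
  'e': 2
Scanning left to right for freq == 1:
  Position 0 ('c'): freq=4, skip
  Position 1 ('c'): freq=4, skip
  Position 2 ('e'): freq=2, skip
  Position 3 ('a'): unique! => answer = 3

3


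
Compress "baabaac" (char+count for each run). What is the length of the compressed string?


Input: baabaac
Runs:
  'b' x 1 => "b1"
  'a' x 2 => "a2"
  'b' x 1 => "b1"
  'a' x 2 => "a2"
  'c' x 1 => "c1"
Compressed: "b1a2b1a2c1"
Compressed length: 10

10


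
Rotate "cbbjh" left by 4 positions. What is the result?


Input: "cbbjh", rotate left by 4
First 4 characters: "cbbj"
Remaining characters: "h"
Concatenate remaining + first: "h" + "cbbj" = "hcbbj"

hcbbj


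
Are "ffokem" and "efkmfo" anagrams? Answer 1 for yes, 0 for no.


Strings: "ffokem", "efkmfo"
Sorted first:  effkmo
Sorted second: effkmo
Sorted forms match => anagrams

1


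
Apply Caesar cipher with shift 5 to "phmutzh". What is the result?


Caesar cipher: shift "phmutzh" by 5
  'p' (pos 15) + 5 = pos 20 = 'u'
  'h' (pos 7) + 5 = pos 12 = 'm'
  'm' (pos 12) + 5 = pos 17 = 'r'
  'u' (pos 20) + 5 = pos 25 = 'z'
  't' (pos 19) + 5 = pos 24 = 'y'
  'z' (pos 25) + 5 = pos 4 = 'e'
  'h' (pos 7) + 5 = pos 12 = 'm'
Result: umrzyem

umrzyem


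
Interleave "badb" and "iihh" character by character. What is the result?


Interleaving "badb" and "iihh":
  Position 0: 'b' from first, 'i' from second => "bi"
  Position 1: 'a' from first, 'i' from second => "ai"
  Position 2: 'd' from first, 'h' from second => "dh"
  Position 3: 'b' from first, 'h' from second => "bh"
Result: biaidhbh

biaidhbh


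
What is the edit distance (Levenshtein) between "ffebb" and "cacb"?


Computing edit distance: "ffebb" -> "cacb"
DP table:
           c    a    c    b
      0    1    2    3    4
  f   1    1    2    3    4
  f   2    2    2    3    4
  e   3    3    3    3    4
  b   4    4    4    4    3
  b   5    5    5    5    4
Edit distance = dp[5][4] = 4

4


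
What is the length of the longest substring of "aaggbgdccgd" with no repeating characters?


Input: "aaggbgdccgd"
Sliding window (track last position of each char):
  Position 0 ('a'): window [0,0] length 1 -- new best
  Position 1 ('a'): repeat (last at 0), move window start to 1
  Position 1 ('a'): window [1,1] length 1
  Position 2 ('g'): window [1,2] length 2 -- new best
  Position 3 ('g'): repeat (last at 2), move window start to 3
  Position 3 ('g'): window [3,3] length 1
  Position 4 ('b'): window [3,4] length 2
  Position 5 ('g'): repeat (last at 3), move window start to 4
  Position 5 ('g'): window [4,5] length 2
  Position 6 ('d'): window [4,6] length 3 -- new best
  Position 7 ('c'): window [4,7] length 4 -- new best
  Position 8 ('c'): repeat (last at 7), move window start to 8
  Position 8 ('c'): window [8,8] length 1
  Position 9 ('g'): window [8,9] length 2
  Position 10 ('d'): window [8,10] length 3
Longest substring with no repeats: "bgdc" with length 4

4


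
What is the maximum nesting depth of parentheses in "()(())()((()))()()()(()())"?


Input: "()(())()((()))()()()(()())"
Tracking depth:
  Position 0 '(': depth becomes 1
  Position 1 ')': depth becomes 0
  Position 2 '(': depth becomes 1
  Position 3 '(': depth becomes 2
  Position 4 ')': depth becomes 1
  Position 5 ')': depth becomes 0
  Position 6 '(': depth becomes 1
  Position 7 ')': depth becomes 0
  Position 8 '(': depth becomes 1
  Position 9 '(': depth becomes 2
  Position 10 '(': depth becomes 3
  Position 11 ')': depth becomes 2
  Position 12 ')': depth becomes 1
  Position 13 ')': depth becomes 0
  Position 14 '(': depth becomes 1
  Position 15 ')': depth becomes 0
  Position 16 '(': depth becomes 1
  Position 17 ')': depth becomes 0
  Position 18 '(': depth becomes 1
  Position 19 ')': depth becomes 0
  Position 20 '(': depth becomes 1
  Position 21 '(': depth becomes 2
  Position 22 ')': depth becomes 1
  Position 23 '(': depth becomes 2
  Position 24 ')': depth becomes 1
  Position 25 ')': depth becomes 0
Maximum depth reached: 3

3


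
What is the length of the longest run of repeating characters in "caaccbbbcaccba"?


Input: "caaccbbbcaccba"
Scanning for longest run:
  Position 1 ('a'): new char, reset run to 1
  Position 2 ('a'): continues run of 'a', length=2
  Position 3 ('c'): new char, reset run to 1
  Position 4 ('c'): continues run of 'c', length=2
  Position 5 ('b'): new char, reset run to 1
  Position 6 ('b'): continues run of 'b', length=2
  Position 7 ('b'): continues run of 'b', length=3
  Position 8 ('c'): new char, reset run to 1
  Position 9 ('a'): new char, reset run to 1
  Position 10 ('c'): new char, reset run to 1
  Position 11 ('c'): continues run of 'c', length=2
  Position 12 ('b'): new char, reset run to 1
  Position 13 ('a'): new char, reset run to 1
Longest run: 'b' with length 3

3


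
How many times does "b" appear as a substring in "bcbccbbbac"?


Searching for "b" in "bcbccbbbac"
Scanning each position:
  Position 0: "b" => MATCH
  Position 1: "c" => no
  Position 2: "b" => MATCH
  Position 3: "c" => no
  Position 4: "c" => no
  Position 5: "b" => MATCH
  Position 6: "b" => MATCH
  Position 7: "b" => MATCH
  Position 8: "a" => no
  Position 9: "c" => no
Total occurrences: 5

5


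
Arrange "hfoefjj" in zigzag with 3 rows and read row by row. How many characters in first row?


Zigzag "hfoefjj" into 3 rows:
Placing characters:
  'h' => row 0
  'f' => row 1
  'o' => row 2
  'e' => row 1
  'f' => row 0
  'j' => row 1
  'j' => row 2
Rows:
  Row 0: "hf"
  Row 1: "fej"
  Row 2: "oj"
First row length: 2

2


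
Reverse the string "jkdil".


Input: jkdil
Reading characters right to left:
  Position 4: 'l'
  Position 3: 'i'
  Position 2: 'd'
  Position 1: 'k'
  Position 0: 'j'
Reversed: lidkj

lidkj


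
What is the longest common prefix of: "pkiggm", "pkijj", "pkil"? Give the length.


Words: pkiggm, pkijj, pkil
  Position 0: all 'p' => match
  Position 1: all 'k' => match
  Position 2: all 'i' => match
  Position 3: ('g', 'j', 'l') => mismatch, stop
LCP = "pki" (length 3)

3


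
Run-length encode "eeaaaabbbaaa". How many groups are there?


Input: eeaaaabbbaaa
Scanning for consecutive runs:
  Group 1: 'e' x 2 (positions 0-1)
  Group 2: 'a' x 4 (positions 2-5)
  Group 3: 'b' x 3 (positions 6-8)
  Group 4: 'a' x 3 (positions 9-11)
Total groups: 4

4


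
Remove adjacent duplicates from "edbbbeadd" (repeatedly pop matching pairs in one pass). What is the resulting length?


Input: edbbbeadd
Stack-based adjacent duplicate removal:
  Read 'e': push. Stack: e
  Read 'd': push. Stack: ed
  Read 'b': push. Stack: edb
  Read 'b': matches stack top 'b' => pop. Stack: ed
  Read 'b': push. Stack: edb
  Read 'e': push. Stack: edbe
  Read 'a': push. Stack: edbea
  Read 'd': push. Stack: edbead
  Read 'd': matches stack top 'd' => pop. Stack: edbea
Final stack: "edbea" (length 5)

5


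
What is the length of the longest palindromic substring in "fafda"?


Input: "fafda"
Checking substrings for palindromes:
  [0:3] "faf" (len 3) => palindrome
Longest palindromic substring: "faf" with length 3

3


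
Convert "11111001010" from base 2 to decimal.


Input: "11111001010" in base 2
Positional expansion:
  Digit '1' (value 1) x 2^10 = 1024
  Digit '1' (value 1) x 2^9 = 512
  Digit '1' (value 1) x 2^8 = 256
  Digit '1' (value 1) x 2^7 = 128
  Digit '1' (value 1) x 2^6 = 64
  Digit '0' (value 0) x 2^5 = 0
  Digit '0' (value 0) x 2^4 = 0
  Digit '1' (value 1) x 2^3 = 8
  Digit '0' (value 0) x 2^2 = 0
  Digit '1' (value 1) x 2^1 = 2
  Digit '0' (value 0) x 2^0 = 0
Sum = 1994

1994


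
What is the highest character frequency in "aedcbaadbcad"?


Input: aedcbaadbcad
Character counts:
  'a': 4
  'b': 2
  'c': 2
  'd': 3
  'e': 1
Maximum frequency: 4

4


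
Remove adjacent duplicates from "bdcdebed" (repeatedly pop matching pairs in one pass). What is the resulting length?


Input: bdcdebed
Stack-based adjacent duplicate removal:
  Read 'b': push. Stack: b
  Read 'd': push. Stack: bd
  Read 'c': push. Stack: bdc
  Read 'd': push. Stack: bdcd
  Read 'e': push. Stack: bdcde
  Read 'b': push. Stack: bdcdeb
  Read 'e': push. Stack: bdcdebe
  Read 'd': push. Stack: bdcdebed
Final stack: "bdcdebed" (length 8)

8


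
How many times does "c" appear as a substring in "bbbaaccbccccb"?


Searching for "c" in "bbbaaccbccccb"
Scanning each position:
  Position 0: "b" => no
  Position 1: "b" => no
  Position 2: "b" => no
  Position 3: "a" => no
  Position 4: "a" => no
  Position 5: "c" => MATCH
  Position 6: "c" => MATCH
  Position 7: "b" => no
  Position 8: "c" => MATCH
  Position 9: "c" => MATCH
  Position 10: "c" => MATCH
  Position 11: "c" => MATCH
  Position 12: "b" => no
Total occurrences: 6

6


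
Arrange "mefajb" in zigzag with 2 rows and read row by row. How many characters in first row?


Zigzag "mefajb" into 2 rows:
Placing characters:
  'm' => row 0
  'e' => row 1
  'f' => row 0
  'a' => row 1
  'j' => row 0
  'b' => row 1
Rows:
  Row 0: "mfj"
  Row 1: "eab"
First row length: 3

3


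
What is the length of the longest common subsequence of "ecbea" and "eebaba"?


LCS of "ecbea" and "eebaba"
DP table:
           e    e    b    a    b    a
      0    0    0    0    0    0    0
  e   0    1    1    1    1    1    1
  c   0    1    1    1    1    1    1
  b   0    1    1    2    2    2    2
  e   0    1    2    2    2    2    2
  a   0    1    2    2    3    3    3
LCS length = dp[5][6] = 3

3


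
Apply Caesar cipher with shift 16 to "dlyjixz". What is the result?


Caesar cipher: shift "dlyjixz" by 16
  'd' (pos 3) + 16 = pos 19 = 't'
  'l' (pos 11) + 16 = pos 1 = 'b'
  'y' (pos 24) + 16 = pos 14 = 'o'
  'j' (pos 9) + 16 = pos 25 = 'z'
  'i' (pos 8) + 16 = pos 24 = 'y'
  'x' (pos 23) + 16 = pos 13 = 'n'
  'z' (pos 25) + 16 = pos 15 = 'p'
Result: tbozynp

tbozynp


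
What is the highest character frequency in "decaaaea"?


Input: decaaaea
Character counts:
  'a': 4
  'c': 1
  'd': 1
  'e': 2
Maximum frequency: 4

4


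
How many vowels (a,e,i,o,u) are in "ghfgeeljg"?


Input: ghfgeeljg
Checking each character:
  'g' at position 0: consonant
  'h' at position 1: consonant
  'f' at position 2: consonant
  'g' at position 3: consonant
  'e' at position 4: vowel (running total: 1)
  'e' at position 5: vowel (running total: 2)
  'l' at position 6: consonant
  'j' at position 7: consonant
  'g' at position 8: consonant
Total vowels: 2

2


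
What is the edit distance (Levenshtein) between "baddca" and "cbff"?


Computing edit distance: "baddca" -> "cbff"
DP table:
           c    b    f    f
      0    1    2    3    4
  b   1    1    1    2    3
  a   2    2    2    2    3
  d   3    3    3    3    3
  d   4    4    4    4    4
  c   5    4    5    5    5
  a   6    5    5    6    6
Edit distance = dp[6][4] = 6

6


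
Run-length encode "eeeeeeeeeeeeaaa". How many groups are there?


Input: eeeeeeeeeeeeaaa
Scanning for consecutive runs:
  Group 1: 'e' x 12 (positions 0-11)
  Group 2: 'a' x 3 (positions 12-14)
Total groups: 2

2


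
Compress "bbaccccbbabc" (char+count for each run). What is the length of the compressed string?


Input: bbaccccbbabc
Runs:
  'b' x 2 => "b2"
  'a' x 1 => "a1"
  'c' x 4 => "c4"
  'b' x 2 => "b2"
  'a' x 1 => "a1"
  'b' x 1 => "b1"
  'c' x 1 => "c1"
Compressed: "b2a1c4b2a1b1c1"
Compressed length: 14

14


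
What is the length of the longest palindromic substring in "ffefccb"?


Input: "ffefccb"
Checking substrings for palindromes:
  [1:4] "fef" (len 3) => palindrome
  [0:2] "ff" (len 2) => palindrome
  [4:6] "cc" (len 2) => palindrome
Longest palindromic substring: "fef" with length 3

3


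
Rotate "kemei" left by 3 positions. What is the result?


Input: "kemei", rotate left by 3
First 3 characters: "kem"
Remaining characters: "ei"
Concatenate remaining + first: "ei" + "kem" = "eikem"

eikem


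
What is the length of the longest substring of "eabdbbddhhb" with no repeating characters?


Input: "eabdbbddhhb"
Sliding window (track last position of each char):
  Position 0 ('e'): window [0,0] length 1 -- new best
  Position 1 ('a'): window [0,1] length 2 -- new best
  Position 2 ('b'): window [0,2] length 3 -- new best
  Position 3 ('d'): window [0,3] length 4 -- new best
  Position 4 ('b'): repeat (last at 2), move window start to 3
  Position 4 ('b'): window [3,4] length 2
  Position 5 ('b'): repeat (last at 4), move window start to 5
  Position 5 ('b'): window [5,5] length 1
  Position 6 ('d'): window [5,6] length 2
  Position 7 ('d'): repeat (last at 6), move window start to 7
  Position 7 ('d'): window [7,7] length 1
  Position 8 ('h'): window [7,8] length 2
  Position 9 ('h'): repeat (last at 8), move window start to 9
  Position 9 ('h'): window [9,9] length 1
  Position 10 ('b'): window [9,10] length 2
Longest substring with no repeats: "eabd" with length 4

4


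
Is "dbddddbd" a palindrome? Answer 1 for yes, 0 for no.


Input: dbddddbd
Reversed: dbddddbd
  Compare pos 0 ('d') with pos 7 ('d'): match
  Compare pos 1 ('b') with pos 6 ('b'): match
  Compare pos 2 ('d') with pos 5 ('d'): match
  Compare pos 3 ('d') with pos 4 ('d'): match
Result: palindrome

1


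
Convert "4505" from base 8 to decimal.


Input: "4505" in base 8
Positional expansion:
  Digit '4' (value 4) x 8^3 = 2048
  Digit '5' (value 5) x 8^2 = 320
  Digit '0' (value 0) x 8^1 = 0
  Digit '5' (value 5) x 8^0 = 5
Sum = 2373

2373


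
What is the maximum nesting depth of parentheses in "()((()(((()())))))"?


Input: "()((()(((()())))))"
Tracking depth:
  Position 0 '(': depth becomes 1
  Position 1 ')': depth becomes 0
  Position 2 '(': depth becomes 1
  Position 3 '(': depth becomes 2
  Position 4 '(': depth becomes 3
  Position 5 ')': depth becomes 2
  Position 6 '(': depth becomes 3
  Position 7 '(': depth becomes 4
  Position 8 '(': depth becomes 5
  Position 9 '(': depth becomes 6
  Position 10 ')': depth becomes 5
  Position 11 '(': depth becomes 6
  Position 12 ')': depth becomes 5
  Position 13 ')': depth becomes 4
  Position 14 ')': depth becomes 3
  Position 15 ')': depth becomes 2
  Position 16 ')': depth becomes 1
  Position 17 ')': depth becomes 0
Maximum depth reached: 6

6


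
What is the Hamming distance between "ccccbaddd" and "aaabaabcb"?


Comparing "ccccbaddd" and "aaabaabcb" position by position:
  Position 0: 'c' vs 'a' => differ
  Position 1: 'c' vs 'a' => differ
  Position 2: 'c' vs 'a' => differ
  Position 3: 'c' vs 'b' => differ
  Position 4: 'b' vs 'a' => differ
  Position 5: 'a' vs 'a' => same
  Position 6: 'd' vs 'b' => differ
  Position 7: 'd' vs 'c' => differ
  Position 8: 'd' vs 'b' => differ
Total differences (Hamming distance): 8

8


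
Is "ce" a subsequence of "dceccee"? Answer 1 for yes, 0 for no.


Check if "ce" is a subsequence of "dceccee"
Greedy scan:
  Position 0 ('d'): no match needed
  Position 1 ('c'): matches sub[0] = 'c'
  Position 2 ('e'): matches sub[1] = 'e'
  Position 3 ('c'): no match needed
  Position 4 ('c'): no match needed
  Position 5 ('e'): no match needed
  Position 6 ('e'): no match needed
All 2 characters matched => is a subsequence

1


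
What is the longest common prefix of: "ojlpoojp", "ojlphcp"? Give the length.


Words: ojlpoojp, ojlphcp
  Position 0: all 'o' => match
  Position 1: all 'j' => match
  Position 2: all 'l' => match
  Position 3: all 'p' => match
  Position 4: ('o', 'h') => mismatch, stop
LCP = "ojlp" (length 4)

4


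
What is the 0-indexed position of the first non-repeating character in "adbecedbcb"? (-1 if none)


Input: adbecedbcb
Character frequencies:
  'a': 1
  'b': 3
  'c': 2
  'd': 2
  'e': 2
Scanning left to right for freq == 1:
  Position 0 ('a'): unique! => answer = 0

0


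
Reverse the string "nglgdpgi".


Input: nglgdpgi
Reading characters right to left:
  Position 7: 'i'
  Position 6: 'g'
  Position 5: 'p'
  Position 4: 'd'
  Position 3: 'g'
  Position 2: 'l'
  Position 1: 'g'
  Position 0: 'n'
Reversed: igpdglgn

igpdglgn


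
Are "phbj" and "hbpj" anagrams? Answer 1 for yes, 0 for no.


Strings: "phbj", "hbpj"
Sorted first:  bhjp
Sorted second: bhjp
Sorted forms match => anagrams

1


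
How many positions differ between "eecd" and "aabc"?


Comparing "eecd" and "aabc" position by position:
  Position 0: 'e' vs 'a' => DIFFER
  Position 1: 'e' vs 'a' => DIFFER
  Position 2: 'c' vs 'b' => DIFFER
  Position 3: 'd' vs 'c' => DIFFER
Positions that differ: 4

4


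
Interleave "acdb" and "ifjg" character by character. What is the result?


Interleaving "acdb" and "ifjg":
  Position 0: 'a' from first, 'i' from second => "ai"
  Position 1: 'c' from first, 'f' from second => "cf"
  Position 2: 'd' from first, 'j' from second => "dj"
  Position 3: 'b' from first, 'g' from second => "bg"
Result: aicfdjbg

aicfdjbg


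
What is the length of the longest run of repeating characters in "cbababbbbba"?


Input: "cbababbbbba"
Scanning for longest run:
  Position 1 ('b'): new char, reset run to 1
  Position 2 ('a'): new char, reset run to 1
  Position 3 ('b'): new char, reset run to 1
  Position 4 ('a'): new char, reset run to 1
  Position 5 ('b'): new char, reset run to 1
  Position 6 ('b'): continues run of 'b', length=2
  Position 7 ('b'): continues run of 'b', length=3
  Position 8 ('b'): continues run of 'b', length=4
  Position 9 ('b'): continues run of 'b', length=5
  Position 10 ('a'): new char, reset run to 1
Longest run: 'b' with length 5

5


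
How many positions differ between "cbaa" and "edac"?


Comparing "cbaa" and "edac" position by position:
  Position 0: 'c' vs 'e' => DIFFER
  Position 1: 'b' vs 'd' => DIFFER
  Position 2: 'a' vs 'a' => same
  Position 3: 'a' vs 'c' => DIFFER
Positions that differ: 3

3


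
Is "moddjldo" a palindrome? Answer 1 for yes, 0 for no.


Input: moddjldo
Reversed: odljddom
  Compare pos 0 ('m') with pos 7 ('o'): MISMATCH
  Compare pos 1 ('o') with pos 6 ('d'): MISMATCH
  Compare pos 2 ('d') with pos 5 ('l'): MISMATCH
  Compare pos 3 ('d') with pos 4 ('j'): MISMATCH
Result: not a palindrome

0


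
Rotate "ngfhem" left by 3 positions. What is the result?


Input: "ngfhem", rotate left by 3
First 3 characters: "ngf"
Remaining characters: "hem"
Concatenate remaining + first: "hem" + "ngf" = "hemngf"

hemngf


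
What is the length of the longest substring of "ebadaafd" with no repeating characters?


Input: "ebadaafd"
Sliding window (track last position of each char):
  Position 0 ('e'): window [0,0] length 1 -- new best
  Position 1 ('b'): window [0,1] length 2 -- new best
  Position 2 ('a'): window [0,2] length 3 -- new best
  Position 3 ('d'): window [0,3] length 4 -- new best
  Position 4 ('a'): repeat (last at 2), move window start to 3
  Position 4 ('a'): window [3,4] length 2
  Position 5 ('a'): repeat (last at 4), move window start to 5
  Position 5 ('a'): window [5,5] length 1
  Position 6 ('f'): window [5,6] length 2
  Position 7 ('d'): window [5,7] length 3
Longest substring with no repeats: "ebad" with length 4

4


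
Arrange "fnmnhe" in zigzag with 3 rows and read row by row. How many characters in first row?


Zigzag "fnmnhe" into 3 rows:
Placing characters:
  'f' => row 0
  'n' => row 1
  'm' => row 2
  'n' => row 1
  'h' => row 0
  'e' => row 1
Rows:
  Row 0: "fh"
  Row 1: "nne"
  Row 2: "m"
First row length: 2

2


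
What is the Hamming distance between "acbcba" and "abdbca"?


Comparing "acbcba" and "abdbca" position by position:
  Position 0: 'a' vs 'a' => same
  Position 1: 'c' vs 'b' => differ
  Position 2: 'b' vs 'd' => differ
  Position 3: 'c' vs 'b' => differ
  Position 4: 'b' vs 'c' => differ
  Position 5: 'a' vs 'a' => same
Total differences (Hamming distance): 4

4


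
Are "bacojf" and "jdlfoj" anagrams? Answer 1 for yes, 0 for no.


Strings: "bacojf", "jdlfoj"
Sorted first:  abcfjo
Sorted second: dfjjlo
Differ at position 0: 'a' vs 'd' => not anagrams

0


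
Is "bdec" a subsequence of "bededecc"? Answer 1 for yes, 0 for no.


Check if "bdec" is a subsequence of "bededecc"
Greedy scan:
  Position 0 ('b'): matches sub[0] = 'b'
  Position 1 ('e'): no match needed
  Position 2 ('d'): matches sub[1] = 'd'
  Position 3 ('e'): matches sub[2] = 'e'
  Position 4 ('d'): no match needed
  Position 5 ('e'): no match needed
  Position 6 ('c'): matches sub[3] = 'c'
  Position 7 ('c'): no match needed
All 4 characters matched => is a subsequence

1


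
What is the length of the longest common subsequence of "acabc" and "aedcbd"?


LCS of "acabc" and "aedcbd"
DP table:
           a    e    d    c    b    d
      0    0    0    0    0    0    0
  a   0    1    1    1    1    1    1
  c   0    1    1    1    2    2    2
  a   0    1    1    1    2    2    2
  b   0    1    1    1    2    3    3
  c   0    1    1    1    2    3    3
LCS length = dp[5][6] = 3

3


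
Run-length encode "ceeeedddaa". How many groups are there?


Input: ceeeedddaa
Scanning for consecutive runs:
  Group 1: 'c' x 1 (positions 0-0)
  Group 2: 'e' x 4 (positions 1-4)
  Group 3: 'd' x 3 (positions 5-7)
  Group 4: 'a' x 2 (positions 8-9)
Total groups: 4

4


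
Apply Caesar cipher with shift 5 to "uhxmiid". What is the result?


Caesar cipher: shift "uhxmiid" by 5
  'u' (pos 20) + 5 = pos 25 = 'z'
  'h' (pos 7) + 5 = pos 12 = 'm'
  'x' (pos 23) + 5 = pos 2 = 'c'
  'm' (pos 12) + 5 = pos 17 = 'r'
  'i' (pos 8) + 5 = pos 13 = 'n'
  'i' (pos 8) + 5 = pos 13 = 'n'
  'd' (pos 3) + 5 = pos 8 = 'i'
Result: zmcrnni

zmcrnni


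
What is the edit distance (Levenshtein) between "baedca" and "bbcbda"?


Computing edit distance: "baedca" -> "bbcbda"
DP table:
           b    b    c    b    d    a
      0    1    2    3    4    5    6
  b   1    0    1    2    3    4    5
  a   2    1    1    2    3    4    4
  e   3    2    2    2    3    4    5
  d   4    3    3    3    3    3    4
  c   5    4    4    3    4    4    4
  a   6    5    5    4    4    5    4
Edit distance = dp[6][6] = 4

4


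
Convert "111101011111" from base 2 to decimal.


Input: "111101011111" in base 2
Positional expansion:
  Digit '1' (value 1) x 2^11 = 2048
  Digit '1' (value 1) x 2^10 = 1024
  Digit '1' (value 1) x 2^9 = 512
  Digit '1' (value 1) x 2^8 = 256
  Digit '0' (value 0) x 2^7 = 0
  Digit '1' (value 1) x 2^6 = 64
  Digit '0' (value 0) x 2^5 = 0
  Digit '1' (value 1) x 2^4 = 16
  Digit '1' (value 1) x 2^3 = 8
  Digit '1' (value 1) x 2^2 = 4
  Digit '1' (value 1) x 2^1 = 2
  Digit '1' (value 1) x 2^0 = 1
Sum = 3935

3935


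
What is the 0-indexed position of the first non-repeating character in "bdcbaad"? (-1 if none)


Input: bdcbaad
Character frequencies:
  'a': 2
  'b': 2
  'c': 1
  'd': 2
Scanning left to right for freq == 1:
  Position 0 ('b'): freq=2, skip
  Position 1 ('d'): freq=2, skip
  Position 2 ('c'): unique! => answer = 2

2


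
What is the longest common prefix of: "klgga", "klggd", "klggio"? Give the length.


Words: klgga, klggd, klggio
  Position 0: all 'k' => match
  Position 1: all 'l' => match
  Position 2: all 'g' => match
  Position 3: all 'g' => match
  Position 4: ('a', 'd', 'i') => mismatch, stop
LCP = "klgg" (length 4)

4


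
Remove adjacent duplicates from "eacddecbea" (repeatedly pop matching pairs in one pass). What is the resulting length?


Input: eacddecbea
Stack-based adjacent duplicate removal:
  Read 'e': push. Stack: e
  Read 'a': push. Stack: ea
  Read 'c': push. Stack: eac
  Read 'd': push. Stack: eacd
  Read 'd': matches stack top 'd' => pop. Stack: eac
  Read 'e': push. Stack: eace
  Read 'c': push. Stack: eacec
  Read 'b': push. Stack: eacecb
  Read 'e': push. Stack: eacecbe
  Read 'a': push. Stack: eacecbea
Final stack: "eacecbea" (length 8)

8


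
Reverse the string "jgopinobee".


Input: jgopinobee
Reading characters right to left:
  Position 9: 'e'
  Position 8: 'e'
  Position 7: 'b'
  Position 6: 'o'
  Position 5: 'n'
  Position 4: 'i'
  Position 3: 'p'
  Position 2: 'o'
  Position 1: 'g'
  Position 0: 'j'
Reversed: eebonipogj

eebonipogj


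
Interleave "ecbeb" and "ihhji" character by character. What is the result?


Interleaving "ecbeb" and "ihhji":
  Position 0: 'e' from first, 'i' from second => "ei"
  Position 1: 'c' from first, 'h' from second => "ch"
  Position 2: 'b' from first, 'h' from second => "bh"
  Position 3: 'e' from first, 'j' from second => "ej"
  Position 4: 'b' from first, 'i' from second => "bi"
Result: eichbhejbi

eichbhejbi


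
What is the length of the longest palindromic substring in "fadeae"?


Input: "fadeae"
Checking substrings for palindromes:
  [3:6] "eae" (len 3) => palindrome
Longest palindromic substring: "eae" with length 3

3


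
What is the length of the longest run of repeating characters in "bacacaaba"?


Input: "bacacaaba"
Scanning for longest run:
  Position 1 ('a'): new char, reset run to 1
  Position 2 ('c'): new char, reset run to 1
  Position 3 ('a'): new char, reset run to 1
  Position 4 ('c'): new char, reset run to 1
  Position 5 ('a'): new char, reset run to 1
  Position 6 ('a'): continues run of 'a', length=2
  Position 7 ('b'): new char, reset run to 1
  Position 8 ('a'): new char, reset run to 1
Longest run: 'a' with length 2

2


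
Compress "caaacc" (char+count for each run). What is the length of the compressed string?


Input: caaacc
Runs:
  'c' x 1 => "c1"
  'a' x 3 => "a3"
  'c' x 2 => "c2"
Compressed: "c1a3c2"
Compressed length: 6

6


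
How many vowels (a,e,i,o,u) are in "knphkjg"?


Input: knphkjg
Checking each character:
  'k' at position 0: consonant
  'n' at position 1: consonant
  'p' at position 2: consonant
  'h' at position 3: consonant
  'k' at position 4: consonant
  'j' at position 5: consonant
  'g' at position 6: consonant
Total vowels: 0

0


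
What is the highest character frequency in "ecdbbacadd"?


Input: ecdbbacadd
Character counts:
  'a': 2
  'b': 2
  'c': 2
  'd': 3
  'e': 1
Maximum frequency: 3

3


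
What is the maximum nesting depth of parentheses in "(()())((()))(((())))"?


Input: "(()())((()))(((())))"
Tracking depth:
  Position 0 '(': depth becomes 1
  Position 1 '(': depth becomes 2
  Position 2 ')': depth becomes 1
  Position 3 '(': depth becomes 2
  Position 4 ')': depth becomes 1
  Position 5 ')': depth becomes 0
  Position 6 '(': depth becomes 1
  Position 7 '(': depth becomes 2
  Position 8 '(': depth becomes 3
  Position 9 ')': depth becomes 2
  Position 10 ')': depth becomes 1
  Position 11 ')': depth becomes 0
  Position 12 '(': depth becomes 1
  Position 13 '(': depth becomes 2
  Position 14 '(': depth becomes 3
  Position 15 '(': depth becomes 4
  Position 16 ')': depth becomes 3
  Position 17 ')': depth becomes 2
  Position 18 ')': depth becomes 1
  Position 19 ')': depth becomes 0
Maximum depth reached: 4

4


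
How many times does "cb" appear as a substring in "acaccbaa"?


Searching for "cb" in "acaccbaa"
Scanning each position:
  Position 0: "ac" => no
  Position 1: "ca" => no
  Position 2: "ac" => no
  Position 3: "cc" => no
  Position 4: "cb" => MATCH
  Position 5: "ba" => no
  Position 6: "aa" => no
Total occurrences: 1

1


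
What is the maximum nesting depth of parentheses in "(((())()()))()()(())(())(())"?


Input: "(((())()()))()()(())(())(())"
Tracking depth:
  Position 0 '(': depth becomes 1
  Position 1 '(': depth becomes 2
  Position 2 '(': depth becomes 3
  Position 3 '(': depth becomes 4
  Position 4 ')': depth becomes 3
  Position 5 ')': depth becomes 2
  Position 6 '(': depth becomes 3
  Position 7 ')': depth becomes 2
  Position 8 '(': depth becomes 3
  Position 9 ')': depth becomes 2
  Position 10 ')': depth becomes 1
  Position 11 ')': depth becomes 0
  Position 12 '(': depth becomes 1
  Position 13 ')': depth becomes 0
  Position 14 '(': depth becomes 1
  Position 15 ')': depth becomes 0
  Position 16 '(': depth becomes 1
  Position 17 '(': depth becomes 2
  Position 18 ')': depth becomes 1
  Position 19 ')': depth becomes 0
  Position 20 '(': depth becomes 1
  Position 21 '(': depth becomes 2
  Position 22 ')': depth becomes 1
  Position 23 ')': depth becomes 0
  Position 24 '(': depth becomes 1
  Position 25 '(': depth becomes 2
  Position 26 ')': depth becomes 1
  Position 27 ')': depth becomes 0
Maximum depth reached: 4

4


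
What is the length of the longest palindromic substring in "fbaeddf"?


Input: "fbaeddf"
Checking substrings for palindromes:
  [4:6] "dd" (len 2) => palindrome
Longest palindromic substring: "dd" with length 2

2
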